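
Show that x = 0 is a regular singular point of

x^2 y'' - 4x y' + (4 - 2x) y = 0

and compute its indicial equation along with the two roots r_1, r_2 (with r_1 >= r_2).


Divide by x^2 to reach normal form y'' + P_1(x) y' + P_2(x) y = 0 with P_1(x) = -4/x and P_2(x) = -2/x + 4/x^2.
x = 0 is a singular point because the y'-coefficient -4/x has a pole at x = 0 and the y-coefficient -2/x + 4/x^2 has a pole at x = 0.
It is a regular singular point because x P_1(x) = p(x) = -4 and x^2 P_2(x) = q(x) = 4 - 2x are polynomials, hence analytic at x = 0.
p(0) = -4,  q(0) = 4.
Indicial equation: r(r-1) + p(0) r + q(0) = 0, i.e. r^2 + (p(0) - 1) r + q(0) = 0, i.e. r^2 - 5 r + 4 = 0.
Discriminant: (-5)^2 - 4(4) = 9, so r = (5 ± 3)/2.
Solving: r_1 = 4, r_2 = 1.

indicial: r^2 - 5 r + 4 = 0; roots r_1 = 4, r_2 = 1


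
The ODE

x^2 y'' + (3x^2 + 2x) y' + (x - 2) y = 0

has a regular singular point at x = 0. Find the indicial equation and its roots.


Divide by x^2 to reach normal form y'' + P_1(x) y' + P_2(x) y = 0 with P_1(x) = 3 + 2/x and P_2(x) = 1/x - 2/x^2.
x = 0 is a singular point because the y'-coefficient 3 + 2/x has a pole at x = 0 and the y-coefficient 1/x - 2/x^2 has a pole at x = 0.
It is a regular singular point because x P_1(x) = p(x) = 3x + 2 and x^2 P_2(x) = q(x) = x - 2 are polynomials, hence analytic at x = 0.
p(0) = 2,  q(0) = -2.
Indicial equation: r(r-1) + p(0) r + q(0) = 0, i.e. r^2 + (p(0) - 1) r + q(0) = 0, i.e. r^2 + 1 r - 2 = 0.
Discriminant: (1)^2 - 4(-2) = 9, so r = (-1 ± 3)/2.
Solving: r_1 = 1, r_2 = -2.

indicial: r^2 + 1 r - 2 = 0; roots r_1 = 1, r_2 = -2


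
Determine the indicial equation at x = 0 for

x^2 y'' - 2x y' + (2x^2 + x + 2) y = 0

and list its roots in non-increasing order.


Divide by x^2 to reach normal form y'' + P_1(x) y' + P_2(x) y = 0 with P_1(x) = -2/x and P_2(x) = 2 + 1/x + 2/x^2.
x = 0 is a singular point because the y'-coefficient -2/x has a pole at x = 0 and the y-coefficient 2 + 1/x + 2/x^2 has a pole at x = 0.
It is a regular singular point because x P_1(x) = p(x) = -2 and x^2 P_2(x) = q(x) = 2x^2 + x + 2 are polynomials, hence analytic at x = 0.
p(0) = -2,  q(0) = 2.
Indicial equation: r(r-1) + p(0) r + q(0) = 0, i.e. r^2 + (p(0) - 1) r + q(0) = 0, i.e. r^2 - 3 r + 2 = 0.
Discriminant: (-3)^2 - 4(2) = 1, so r = (3 ± 1)/2.
Solving: r_1 = 2, r_2 = 1.

indicial: r^2 - 3 r + 2 = 0; roots r_1 = 2, r_2 = 1


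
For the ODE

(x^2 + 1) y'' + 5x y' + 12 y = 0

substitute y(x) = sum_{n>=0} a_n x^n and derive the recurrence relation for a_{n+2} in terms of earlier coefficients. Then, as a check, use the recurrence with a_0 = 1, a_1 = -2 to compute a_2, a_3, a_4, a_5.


Substitute y = sum_n a_n x^n.
(1 + 1 x^2) y'' contributes (n+2)(n+1) a_{n+2} + n(n-1) a_n at x^n.
5 x y'(x) contributes 5 n a_n at x^n.
12 y(x) contributes 12 a_n at x^n.
Matching x^n: (n+2)(n+1) a_{n+2} + (n(n-1) + 5 n + 12) a_n = 0.
Thus a_{n+2} = (-n(n-1) - 5 n - 12) / ((n+1)(n+2)) * a_n.

Check with a_0 = 1, a_1 = -2 (apply the recurrence for n = 0, 1, 2, 3): a_0 = 1, a_1 = -2, a_2 = -6, a_3 = 17/3, a_4 = 12, a_5 = -187/20.

a_(n+2) = (-n(n-1) - 5 n - 12) / ((n+1)(n+2)) * a_n; check: a_0 = 1, a_1 = -2, a_2 = -6, a_3 = 17/3, a_4 = 12, a_5 = -187/20


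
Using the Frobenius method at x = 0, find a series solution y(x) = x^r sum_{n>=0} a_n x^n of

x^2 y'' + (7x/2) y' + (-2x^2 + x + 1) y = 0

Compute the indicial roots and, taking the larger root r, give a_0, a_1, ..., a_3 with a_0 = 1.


Write in Frobenius form y'' + (p(x)/x) y' + (q(x)/x^2) y = 0:
  p(x) = 7/2,  q(x) = -2x^2 + x + 1.
Indicial equation: r(r-1) + (7/2) r + (1) = 0 -> roots r_1 = -1/2, r_2 = -2.
Take r = r_1 = -1/2. Let y(x) = x^r sum_{n>=0} a_n x^n with a_0 = 1.
Substitute y = x^r sum a_n x^n and match x^{r+n}. The recurrence is
  D(n) a_n + 1 a_{n-1} - 2 a_{n-2} = 0,  where D(n) = (r+n)(r+n-1) + (7/2)(r+n) + (1).
  a_n = [-1 a_{n-1} + 2 a_{n-2}] / D(n).
Since the indicial polynomial factors as (r - r_1)(r - r_2), D(n) = (r_1 + n - r_1)(r_1 + n - r_2) = n(n + 3/2).
Evaluating step by step (a_0 = 1):
  n = 1: D(1) = 1(1 + 3/2) = 5/2; numerator = -1(1) = -1; a_1 = (-1)/(5/2) = -2/5
  n = 2: D(2) = 2(2 + 3/2) = 7; numerator = -1(-2/5) + 2(1) = 12/5; a_2 = (12/5)/(7) = 12/35
  n = 3: D(3) = 3(3 + 3/2) = 27/2; numerator = -1(12/35) + 2(-2/5) = -8/7; a_3 = (-8/7)/(27/2) = -16/189

r = -1/2; a_0 = 1; a_1 = -2/5; a_2 = 12/35; a_3 = -16/189


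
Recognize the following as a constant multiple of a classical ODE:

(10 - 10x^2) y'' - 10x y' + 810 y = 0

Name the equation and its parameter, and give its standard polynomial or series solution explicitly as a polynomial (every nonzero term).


All three coefficients share the factor 10; dividing through by 10 gives  (1 - x^2) y'' - x y' + 81 y = 0.
This matches the Chebyshev equation (1 - x^2) y'' - x y' + n^2 y = 0 (note the -x y' term, not -2x y') with n^2 = 81, so n = 9; the polynomial solution is T_9(x).
With y = sum_k a_k x^k, matching x^k gives (k+2)(k+1) a_{k+2} = (k^2 - n^2) a_k = (k - 9)(k + 9) a_k. The right side vanishes at k = 9, so the series with the parity of 9 terminates at degree 9.
Standard normalization: leading coefficient of T_n is 2^(n-1), so a_9 = 2^8 = 256. Work downward with a_k = (k+1)(k+2) a_{k+2} / ((k - 9)(k + 9)):
  a_7 = (8)(9)(256) / ((7 - 9)(7 + 9)) = 18432/(-32) = -576
  a_5 = (6)(7)(-576) / ((5 - 9)(5 + 9)) = -24192/(-56) = 432
  a_3 = (4)(5)(432) / ((3 - 9)(3 + 9)) = 8640/(-72) = -120
  a_1 = (2)(3)(-120) / ((1 - 9)(1 + 9)) = -720/(-80) = 9
Hence T_9(x) = 256 x^9 - 576 x^7 + 432 x^5 - 120 x^3 + 9 x.

T_9(x); series = 256 x^9 - 576 x^7 + 432 x^5 - 120 x^3 + 9 x


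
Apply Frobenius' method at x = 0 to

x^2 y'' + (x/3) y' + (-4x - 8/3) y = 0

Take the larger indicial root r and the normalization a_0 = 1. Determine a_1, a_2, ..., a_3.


Write in Frobenius form y'' + (p(x)/x) y' + (q(x)/x^2) y = 0:
  p(x) = 1/3,  q(x) = -4x - 8/3.
Indicial equation: r(r-1) + (1/3) r + (-8/3) = 0 -> roots r_1 = 2, r_2 = -4/3.
Take r = r_1 = 2. Let y(x) = x^r sum_{n>=0} a_n x^n with a_0 = 1.
Substitute y = x^r sum a_n x^n and match x^{r+n}. The recurrence is
  D(n) a_n - 4 a_{n-1} = 0,  where D(n) = (r+n)(r+n-1) + (1/3)(r+n) + (-8/3).
  a_n = 4 / D(n) * a_{n-1}.
Since the indicial polynomial factors as (r - r_1)(r - r_2), D(n) = (r_1 + n - r_1)(r_1 + n - r_2) = n(n + 10/3).
Evaluating step by step (a_0 = 1):
  n = 1: D(1) = 1(1 + 10/3) = 13/3; numerator = 4(1) = 4; a_1 = (4)/(13/3) = 12/13
  n = 2: D(2) = 2(2 + 10/3) = 32/3; numerator = 4(12/13) = 48/13; a_2 = (48/13)/(32/3) = 9/26
  n = 3: D(3) = 3(3 + 10/3) = 19; numerator = 4(9/26) = 18/13; a_3 = (18/13)/(19) = 18/247

r = 2; a_0 = 1; a_1 = 12/13; a_2 = 9/26; a_3 = 18/247


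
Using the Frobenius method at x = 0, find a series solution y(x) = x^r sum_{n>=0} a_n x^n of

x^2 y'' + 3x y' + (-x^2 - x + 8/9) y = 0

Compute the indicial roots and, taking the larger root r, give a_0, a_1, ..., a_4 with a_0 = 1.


Write in Frobenius form y'' + (p(x)/x) y' + (q(x)/x^2) y = 0:
  p(x) = 3,  q(x) = -x^2 - x + 8/9.
Indicial equation: r(r-1) + (3) r + (8/9) = 0 -> roots r_1 = -2/3, r_2 = -4/3.
Take r = r_1 = -2/3. Let y(x) = x^r sum_{n>=0} a_n x^n with a_0 = 1.
Substitute y = x^r sum a_n x^n and match x^{r+n}. The recurrence is
  D(n) a_n - 1 a_{n-1} - 1 a_{n-2} = 0,  where D(n) = (r+n)(r+n-1) + (3)(r+n) + (8/9).
  a_n = [1 a_{n-1} + 1 a_{n-2}] / D(n).
Since the indicial polynomial factors as (r - r_1)(r - r_2), D(n) = (r_1 + n - r_1)(r_1 + n - r_2) = n(n + 2/3).
Evaluating step by step (a_0 = 1):
  n = 1: D(1) = 1(1 + 2/3) = 5/3; numerator = 1(1) = 1; a_1 = (1)/(5/3) = 3/5
  n = 2: D(2) = 2(2 + 2/3) = 16/3; numerator = 1(3/5) + 1(1) = 8/5; a_2 = (8/5)/(16/3) = 3/10
  n = 3: D(3) = 3(3 + 2/3) = 11; numerator = 1(3/10) + 1(3/5) = 9/10; a_3 = (9/10)/(11) = 9/110
  n = 4: D(4) = 4(4 + 2/3) = 56/3; numerator = 1(9/110) + 1(3/10) = 21/55; a_4 = (21/55)/(56/3) = 9/440

r = -2/3; a_0 = 1; a_1 = 3/5; a_2 = 3/10; a_3 = 9/110; a_4 = 9/440


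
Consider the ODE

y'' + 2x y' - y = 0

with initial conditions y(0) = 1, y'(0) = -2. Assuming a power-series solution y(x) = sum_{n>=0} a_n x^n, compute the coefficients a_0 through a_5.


Ansatz: y(x) = sum_{n>=0} a_n x^n, so y'(x) = sum_{n>=1} n a_n x^(n-1) and y''(x) = sum_{n>=2} n(n-1) a_n x^(n-2).
Substitute into P(x) y'' + Q(x) y' + R(x) y = 0 with P(x) = 1, Q(x) = 2x, R(x) = -1, and match powers of x.
Initial conditions: a_0 = 1, a_1 = -2.
Setting the coefficient of each power of x to zero and solving order by order (substituting the coefficients already found):
  x^0: 2 a_2 - a_0 = 0  ->  2 a_2 = a_0 = 1  ->  a_2 = 1/2
  x^1: 6 a_3 + a_1 = 0  ->  6 a_3 = -a_1 = 2  ->  a_3 = 1/3
  x^2: 12 a_4 + 3 a_2 = 0  ->  12 a_4 = -3 a_2 = -3/2  ->  a_4 = -1/8
  x^3: 20 a_5 + 5 a_3 = 0  ->  20 a_5 = -5 a_3 = -5/3  ->  a_5 = -1/12
Truncated series: y(x) = 1 - 2 x + (1/2) x^2 + (1/3) x^3 - (1/8) x^4 - (1/12) x^5 + O(x^6).

a_0 = 1; a_1 = -2; a_2 = 1/2; a_3 = 1/3; a_4 = -1/8; a_5 = -1/12


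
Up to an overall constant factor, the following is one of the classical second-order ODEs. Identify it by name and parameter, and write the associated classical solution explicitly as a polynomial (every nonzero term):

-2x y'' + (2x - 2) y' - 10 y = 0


All three coefficients share the factor -2; dividing through by -2 gives  x y'' + (1 - x) y' + 5 y = 0.
This matches the Laguerre equation x y'' + (1 - x) y' + n y = 0 with n = 5; the polynomial solution is L_5(x).
With y = sum_k a_k x^k, matching x^k gives (k+1)k a_{k+1} + (k+1) a_{k+1} - k a_k + n a_k = 0, i.e. (k+1)^2 a_{k+1} = (k - n) a_k = (k - 5) a_k. The right side vanishes at k = 5, so the series terminates at degree 5.
Standard normalization L_n(0) = 1 gives a_0 = 1. Work upward with a_{k+1} = (k - 5) a_k / (k+1)^2:
  a_1 = (0 - 5)(1) / 1^2 = -5/1 = -5
  a_2 = (1 - 5)(-5) / 2^2 = 20/4 = 5
  a_3 = (2 - 5)(5) / 3^2 = -15/9 = -5/3
  a_4 = (3 - 5)(-5/3) / 4^2 = (10/3)/16 = 5/24
  a_5 = (4 - 5)(5/24) / 5^2 = (-5/24)/25 = -1/120
Hence L_5(x) = -x^5/120 + 5 x^4/24 - 5 x^3/3 + 5 x^2 - 5 x + 1.

L_5(x); series = -x^5/120 + 5 x^4/24 - 5 x^3/3 + 5 x^2 - 5 x + 1


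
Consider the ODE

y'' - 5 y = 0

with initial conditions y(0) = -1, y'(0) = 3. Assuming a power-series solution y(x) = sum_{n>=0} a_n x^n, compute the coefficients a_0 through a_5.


Ansatz: y(x) = sum_{n>=0} a_n x^n, so y'(x) = sum_{n>=1} n a_n x^(n-1) and y''(x) = sum_{n>=2} n(n-1) a_n x^(n-2).
Substitute into P(x) y'' + Q(x) y' + R(x) y = 0 with P(x) = 1, Q(x) = 0, R(x) = -5, and match powers of x.
Initial conditions: a_0 = -1, a_1 = 3.
Setting the coefficient of each power of x to zero and solving order by order (substituting the coefficients already found):
  x^0: 2 a_2 - 5 a_0 = 0  ->  2 a_2 = 5 a_0 = -5  ->  a_2 = -5/2
  x^1: 6 a_3 - 5 a_1 = 0  ->  6 a_3 = 5 a_1 = 15  ->  a_3 = 5/2
  x^2: 12 a_4 - 5 a_2 = 0  ->  12 a_4 = 5 a_2 = -25/2  ->  a_4 = -25/24
  x^3: 20 a_5 - 5 a_3 = 0  ->  20 a_5 = 5 a_3 = 25/2  ->  a_5 = 5/8
Truncated series: y(x) = -1 + 3 x - (5/2) x^2 + (5/2) x^3 - (25/24) x^4 + (5/8) x^5 + O(x^6).

a_0 = -1; a_1 = 3; a_2 = -5/2; a_3 = 5/2; a_4 = -25/24; a_5 = 5/8


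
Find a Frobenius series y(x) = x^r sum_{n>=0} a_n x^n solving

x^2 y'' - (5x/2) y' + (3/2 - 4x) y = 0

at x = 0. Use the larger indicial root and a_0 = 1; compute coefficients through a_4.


Write in Frobenius form y'' + (p(x)/x) y' + (q(x)/x^2) y = 0:
  p(x) = -5/2,  q(x) = 3/2 - 4x.
Indicial equation: r(r-1) + (-5/2) r + (3/2) = 0 -> roots r_1 = 3, r_2 = 1/2.
Take r = r_1 = 3. Let y(x) = x^r sum_{n>=0} a_n x^n with a_0 = 1.
Substitute y = x^r sum a_n x^n and match x^{r+n}. The recurrence is
  D(n) a_n - 4 a_{n-1} = 0,  where D(n) = (r+n)(r+n-1) + (-5/2)(r+n) + (3/2).
  a_n = 4 / D(n) * a_{n-1}.
Since the indicial polynomial factors as (r - r_1)(r - r_2), D(n) = (r_1 + n - r_1)(r_1 + n - r_2) = n(n + 5/2).
Evaluating step by step (a_0 = 1):
  n = 1: D(1) = 1(1 + 5/2) = 7/2; numerator = 4(1) = 4; a_1 = (4)/(7/2) = 8/7
  n = 2: D(2) = 2(2 + 5/2) = 9; numerator = 4(8/7) = 32/7; a_2 = (32/7)/(9) = 32/63
  n = 3: D(3) = 3(3 + 5/2) = 33/2; numerator = 4(32/63) = 128/63; a_3 = (128/63)/(33/2) = 256/2079
  n = 4: D(4) = 4(4 + 5/2) = 26; numerator = 4(256/2079) = 1024/2079; a_4 = (1024/2079)/(26) = 512/27027

r = 3; a_0 = 1; a_1 = 8/7; a_2 = 32/63; a_3 = 256/2079; a_4 = 512/27027


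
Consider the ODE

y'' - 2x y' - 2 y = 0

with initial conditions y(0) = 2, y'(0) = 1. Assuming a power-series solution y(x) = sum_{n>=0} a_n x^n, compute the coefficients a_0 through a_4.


Ansatz: y(x) = sum_{n>=0} a_n x^n, so y'(x) = sum_{n>=1} n a_n x^(n-1) and y''(x) = sum_{n>=2} n(n-1) a_n x^(n-2).
Substitute into P(x) y'' + Q(x) y' + R(x) y = 0 with P(x) = 1, Q(x) = -2x, R(x) = -2, and match powers of x.
Initial conditions: a_0 = 2, a_1 = 1.
Setting the coefficient of each power of x to zero and solving order by order (substituting the coefficients already found):
  x^0: 2 a_2 - 2 a_0 = 0  ->  2 a_2 = 2 a_0 = 4  ->  a_2 = 2
  x^1: 6 a_3 - 4 a_1 = 0  ->  6 a_3 = 4 a_1 = 4  ->  a_3 = 2/3
  x^2: 12 a_4 - 6 a_2 = 0  ->  12 a_4 = 6 a_2 = 12  ->  a_4 = 1
Truncated series: y(x) = 2 + x + 2 x^2 + (2/3) x^3 + x^4 + O(x^5).

a_0 = 2; a_1 = 1; a_2 = 2; a_3 = 2/3; a_4 = 1


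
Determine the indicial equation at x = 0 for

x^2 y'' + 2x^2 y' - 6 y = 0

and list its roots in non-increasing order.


Divide by x^2 to reach normal form y'' + P_1(x) y' + P_2(x) y = 0 with P_1(x) = 2 and P_2(x) = -6/x^2.
x = 0 is a singular point because the y-coefficient -6/x^2 has a pole at x = 0.
It is a regular singular point because x P_1(x) = p(x) = 2x and x^2 P_2(x) = q(x) = -6 are polynomials, hence analytic at x = 0.
p(0) = 0,  q(0) = -6.
Indicial equation: r(r-1) + p(0) r + q(0) = 0, i.e. r^2 + (p(0) - 1) r + q(0) = 0, i.e. r^2 - 1 r - 6 = 0.
Discriminant: (-1)^2 - 4(-6) = 25, so r = (1 ± 5)/2.
Solving: r_1 = 3, r_2 = -2.

indicial: r^2 - 1 r - 6 = 0; roots r_1 = 3, r_2 = -2


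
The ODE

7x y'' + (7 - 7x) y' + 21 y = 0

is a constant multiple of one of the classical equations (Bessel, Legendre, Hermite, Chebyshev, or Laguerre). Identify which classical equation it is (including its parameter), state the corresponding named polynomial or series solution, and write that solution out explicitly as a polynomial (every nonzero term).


All three coefficients share the factor 7; dividing through by 7 gives  x y'' + (1 - x) y' + 3 y = 0.
This matches the Laguerre equation x y'' + (1 - x) y' + n y = 0 with n = 3; the polynomial solution is L_3(x).
With y = sum_k a_k x^k, matching x^k gives (k+1)k a_{k+1} + (k+1) a_{k+1} - k a_k + n a_k = 0, i.e. (k+1)^2 a_{k+1} = (k - n) a_k = (k - 3) a_k. The right side vanishes at k = 3, so the series terminates at degree 3.
Standard normalization L_n(0) = 1 gives a_0 = 1. Work upward with a_{k+1} = (k - 3) a_k / (k+1)^2:
  a_1 = (0 - 3)(1) / 1^2 = -3/1 = -3
  a_2 = (1 - 3)(-3) / 2^2 = 6/4 = 3/2
  a_3 = (2 - 3)(3/2) / 3^2 = (-3/2)/9 = -1/6
Hence L_3(x) = -x^3/6 + 3 x^2/2 - 3 x + 1.

L_3(x); series = -x^3/6 + 3 x^2/2 - 3 x + 1


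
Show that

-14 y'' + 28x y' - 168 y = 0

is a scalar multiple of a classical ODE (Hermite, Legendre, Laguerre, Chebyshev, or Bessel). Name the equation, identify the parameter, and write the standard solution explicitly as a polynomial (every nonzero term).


All three coefficients share the factor -14; dividing through by -14 gives  y'' - 2x y' + 12 y = 0.
This matches the Hermite equation y'' - 2x y' + 2n y = 0 with 2n = 12, so n = 6; the polynomial solution is H_6(x).
With y = sum_k a_k x^k, matching x^k gives (k+2)(k+1) a_{k+2} = 2(k - n) a_k = 2(k - 6) a_k. The right side vanishes at k = 6, so the series with the parity of 6 terminates at degree 6.
Standard normalization: leading coefficient of H_n is 2^n, so a_6 = 2^6 = 64. Work downward with a_k = (k+1)(k+2) a_{k+2} / (2(k - n)):
  a_4 = (5)(6)(64) / (2(4 - 6)) = 1920/(-4) = -480
  a_2 = (3)(4)(-480) / (2(2 - 6)) = -5760/(-8) = 720
  a_0 = (1)(2)(720) / (2(0 - 6)) = 1440/(-12) = -120
Hence H_6(x) = 64 x^6 - 480 x^4 + 720 x^2 - 120.

H_6(x); series = 64 x^6 - 480 x^4 + 720 x^2 - 120


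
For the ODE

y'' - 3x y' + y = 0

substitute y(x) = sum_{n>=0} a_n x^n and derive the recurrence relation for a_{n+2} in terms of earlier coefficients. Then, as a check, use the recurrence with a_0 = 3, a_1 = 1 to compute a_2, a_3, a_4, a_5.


Substitute y = sum_n a_n x^n.
y''(x) has coefficient (n+2)(n+1) a_{n+2} at x^n;
-3 x y'(x) has coefficient -3 n a_n at x^n (shift);
y(x) has coefficient 1 a_n at x^n.
Matching x^n: (n+2)(n+1) a_{n+2} + (-3n + 1) a_n = 0.
Thus a_{n+2} = (3n - 1) / ((n+1)(n+2)) * a_n.

Check with a_0 = 3, a_1 = 1 (apply the recurrence for n = 0, 1, 2, 3): a_0 = 3, a_1 = 1, a_2 = -3/2, a_3 = 1/3, a_4 = -5/8, a_5 = 2/15.

a_(n+2) = (3n - 1) / ((n+1)(n+2)) * a_n; check: a_0 = 3, a_1 = 1, a_2 = -3/2, a_3 = 1/3, a_4 = -5/8, a_5 = 2/15


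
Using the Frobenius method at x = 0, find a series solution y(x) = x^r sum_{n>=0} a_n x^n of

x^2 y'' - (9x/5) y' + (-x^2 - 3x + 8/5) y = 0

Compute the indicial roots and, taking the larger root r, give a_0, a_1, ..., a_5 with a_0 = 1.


Write in Frobenius form y'' + (p(x)/x) y' + (q(x)/x^2) y = 0:
  p(x) = -9/5,  q(x) = -x^2 - 3x + 8/5.
Indicial equation: r(r-1) + (-9/5) r + (8/5) = 0 -> roots r_1 = 2, r_2 = 4/5.
Take r = r_1 = 2. Let y(x) = x^r sum_{n>=0} a_n x^n with a_0 = 1.
Substitute y = x^r sum a_n x^n and match x^{r+n}. The recurrence is
  D(n) a_n - 3 a_{n-1} - 1 a_{n-2} = 0,  where D(n) = (r+n)(r+n-1) + (-9/5)(r+n) + (8/5).
  a_n = [3 a_{n-1} + 1 a_{n-2}] / D(n).
Since the indicial polynomial factors as (r - r_1)(r - r_2), D(n) = (r_1 + n - r_1)(r_1 + n - r_2) = n(n + 6/5).
Evaluating step by step (a_0 = 1):
  n = 1: D(1) = 1(1 + 6/5) = 11/5; numerator = 3(1) = 3; a_1 = (3)/(11/5) = 15/11
  n = 2: D(2) = 2(2 + 6/5) = 32/5; numerator = 3(15/11) + 1(1) = 56/11; a_2 = (56/11)/(32/5) = 35/44
  n = 3: D(3) = 3(3 + 6/5) = 63/5; numerator = 3(35/44) + 1(15/11) = 15/4; a_3 = (15/4)/(63/5) = 25/84
  n = 4: D(4) = 4(4 + 6/5) = 104/5; numerator = 3(25/84) + 1(35/44) = 130/77; a_4 = (130/77)/(104/5) = 25/308
  n = 5: D(5) = 5(5 + 6/5) = 31; numerator = 3(25/308) + 1(25/84) = 125/231; a_5 = (125/231)/(31) = 125/7161

r = 2; a_0 = 1; a_1 = 15/11; a_2 = 35/44; a_3 = 25/84; a_4 = 25/308; a_5 = 125/7161


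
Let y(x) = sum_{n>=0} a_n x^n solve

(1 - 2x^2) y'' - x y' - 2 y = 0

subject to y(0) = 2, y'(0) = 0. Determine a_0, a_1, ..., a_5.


Ansatz: y(x) = sum_{n>=0} a_n x^n, so y'(x) = sum_{n>=1} n a_n x^(n-1) and y''(x) = sum_{n>=2} n(n-1) a_n x^(n-2).
Substitute into P(x) y'' + Q(x) y' + R(x) y = 0 with P(x) = 1 - 2x^2, Q(x) = -x, R(x) = -2, and match powers of x.
Initial conditions: a_0 = 2, a_1 = 0.
Setting the coefficient of each power of x to zero and solving order by order (substituting the coefficients already found):
  x^0: 2 a_2 - 2 a_0 = 0  ->  2 a_2 = 2 a_0 = 4  ->  a_2 = 2
  x^1: 6 a_3 - 3 a_1 = 0  ->  6 a_3 = 3 a_1 = 0  ->  a_3 = 0
  x^2: 12 a_4 - 8 a_2 = 0  ->  12 a_4 = 8 a_2 = 16  ->  a_4 = 4/3
  x^3: 20 a_5 - 17 a_3 = 0  ->  20 a_5 = 17 a_3 = 0  ->  a_5 = 0
Truncated series: y(x) = 2 + 2 x^2 + (4/3) x^4 + O(x^6).

a_0 = 2; a_1 = 0; a_2 = 2; a_3 = 0; a_4 = 4/3; a_5 = 0


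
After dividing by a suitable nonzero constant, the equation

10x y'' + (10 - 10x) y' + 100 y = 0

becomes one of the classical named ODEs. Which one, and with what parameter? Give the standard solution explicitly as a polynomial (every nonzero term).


All three coefficients share the factor 10; dividing through by 10 gives  x y'' + (1 - x) y' + 10 y = 0.
This matches the Laguerre equation x y'' + (1 - x) y' + n y = 0 with n = 10; the polynomial solution is L_10(x).
With y = sum_k a_k x^k, matching x^k gives (k+1)k a_{k+1} + (k+1) a_{k+1} - k a_k + n a_k = 0, i.e. (k+1)^2 a_{k+1} = (k - n) a_k = (k - 10) a_k. The right side vanishes at k = 10, so the series terminates at degree 10.
Standard normalization L_n(0) = 1 gives a_0 = 1. Work upward with a_{k+1} = (k - 10) a_k / (k+1)^2:
  a_1 = (0 - 10)(1) / 1^2 = -10/1 = -10
  a_2 = (1 - 10)(-10) / 2^2 = 90/4 = 45/2
  a_3 = (2 - 10)(45/2) / 3^2 = -180/9 = -20
  a_4 = (3 - 10)(-20) / 4^2 = 140/16 = 35/4
  a_5 = (4 - 10)(35/4) / 5^2 = (-105/2)/25 = -21/10
  a_6 = (5 - 10)(-21/10) / 6^2 = (21/2)/36 = 7/24
  a_7 = (6 - 10)(7/24) / 7^2 = (-7/6)/49 = -1/42
  a_8 = (7 - 10)(-1/42) / 8^2 = (1/14)/64 = 1/896
  a_9 = (8 - 10)(1/896) / 9^2 = (-1/448)/81 = -1/36288
  a_10 = (9 - 10)(-1/36288) / 10^2 = (1/36288)/100 = 1/3628800
Hence L_10(x) = x^10/3628800 - x^9/36288 + x^8/896 - x^7/42 + 7 x^6/24 - 21 x^5/10 + 35 x^4/4 - 20 x^3 + 45 x^2/2 - 10 x + 1.

L_10(x); series = x^10/3628800 - x^9/36288 + x^8/896 - x^7/42 + 7 x^6/24 - 21 x^5/10 + 35 x^4/4 - 20 x^3 + 45 x^2/2 - 10 x + 1


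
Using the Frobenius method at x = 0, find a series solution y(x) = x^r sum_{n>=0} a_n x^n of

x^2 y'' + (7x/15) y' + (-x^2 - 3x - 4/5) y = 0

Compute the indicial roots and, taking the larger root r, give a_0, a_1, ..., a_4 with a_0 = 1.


Write in Frobenius form y'' + (p(x)/x) y' + (q(x)/x^2) y = 0:
  p(x) = 7/15,  q(x) = -x^2 - 3x - 4/5.
Indicial equation: r(r-1) + (7/15) r + (-4/5) = 0 -> roots r_1 = 6/5, r_2 = -2/3.
Take r = r_1 = 6/5. Let y(x) = x^r sum_{n>=0} a_n x^n with a_0 = 1.
Substitute y = x^r sum a_n x^n and match x^{r+n}. The recurrence is
  D(n) a_n - 3 a_{n-1} - 1 a_{n-2} = 0,  where D(n) = (r+n)(r+n-1) + (7/15)(r+n) + (-4/5).
  a_n = [3 a_{n-1} + 1 a_{n-2}] / D(n).
Since the indicial polynomial factors as (r - r_1)(r - r_2), D(n) = (r_1 + n - r_1)(r_1 + n - r_2) = n(n + 28/15).
Evaluating step by step (a_0 = 1):
  n = 1: D(1) = 1(1 + 28/15) = 43/15; numerator = 3(1) = 3; a_1 = (3)/(43/15) = 45/43
  n = 2: D(2) = 2(2 + 28/15) = 116/15; numerator = 3(45/43) + 1(1) = 178/43; a_2 = (178/43)/(116/15) = 1335/2494
  n = 3: D(3) = 3(3 + 28/15) = 73/5; numerator = 3(1335/2494) + 1(45/43) = 6615/2494; a_3 = (6615/2494)/(73/5) = 33075/182062
  n = 4: D(4) = 4(4 + 28/15) = 352/15; numerator = 3(33075/182062) + 1(1335/2494) = 98340/91031; a_4 = (98340/91031)/(352/15) = 33525/728248

r = 6/5; a_0 = 1; a_1 = 45/43; a_2 = 1335/2494; a_3 = 33075/182062; a_4 = 33525/728248


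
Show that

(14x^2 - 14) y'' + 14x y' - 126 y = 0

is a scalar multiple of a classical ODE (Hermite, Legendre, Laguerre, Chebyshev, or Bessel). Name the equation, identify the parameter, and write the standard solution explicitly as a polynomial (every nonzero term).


All three coefficients share the factor -14; dividing through by -14 gives  (1 - x^2) y'' - x y' + 9 y = 0.
This matches the Chebyshev equation (1 - x^2) y'' - x y' + n^2 y = 0 (note the -x y' term, not -2x y') with n^2 = 9, so n = 3; the polynomial solution is T_3(x).
With y = sum_k a_k x^k, matching x^k gives (k+2)(k+1) a_{k+2} = (k^2 - n^2) a_k = (k - 3)(k + 3) a_k. The right side vanishes at k = 3, so the series with the parity of 3 terminates at degree 3.
Standard normalization: leading coefficient of T_n is 2^(n-1), so a_3 = 2^2 = 4. Work downward with a_k = (k+1)(k+2) a_{k+2} / ((k - 3)(k + 3)):
  a_1 = (2)(3)(4) / ((1 - 3)(1 + 3)) = 24/(-8) = -3
Hence T_3(x) = 4 x^3 - 3 x.

T_3(x); series = 4 x^3 - 3 x


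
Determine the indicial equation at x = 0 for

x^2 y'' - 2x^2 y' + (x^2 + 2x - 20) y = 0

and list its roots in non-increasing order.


Divide by x^2 to reach normal form y'' + P_1(x) y' + P_2(x) y = 0 with P_1(x) = -2 and P_2(x) = 1 + 2/x - 20/x^2.
x = 0 is a singular point because the y-coefficient 1 + 2/x - 20/x^2 has a pole at x = 0.
It is a regular singular point because x P_1(x) = p(x) = -2x and x^2 P_2(x) = q(x) = x^2 + 2x - 20 are polynomials, hence analytic at x = 0.
p(0) = 0,  q(0) = -20.
Indicial equation: r(r-1) + p(0) r + q(0) = 0, i.e. r^2 + (p(0) - 1) r + q(0) = 0, i.e. r^2 - 1 r - 20 = 0.
Discriminant: (-1)^2 - 4(-20) = 81, so r = (1 ± 9)/2.
Solving: r_1 = 5, r_2 = -4.

indicial: r^2 - 1 r - 20 = 0; roots r_1 = 5, r_2 = -4


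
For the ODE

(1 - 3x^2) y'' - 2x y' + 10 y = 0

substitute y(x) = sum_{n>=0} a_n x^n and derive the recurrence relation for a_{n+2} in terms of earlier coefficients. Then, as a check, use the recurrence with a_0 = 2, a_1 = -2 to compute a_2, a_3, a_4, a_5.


Substitute y = sum_n a_n x^n.
(1 - 3 x^2) y'' contributes (n+2)(n+1) a_{n+2} - 3 n(n-1) a_n at x^n.
-2 x y'(x) contributes -2 n a_n at x^n.
10 y(x) contributes 10 a_n at x^n.
Matching x^n: (n+2)(n+1) a_{n+2} + (-3 n(n-1) - 2 n + 10) a_n = 0.
Thus a_{n+2} = (3 n(n-1) + 2 n - 10) / ((n+1)(n+2)) * a_n.

Check with a_0 = 2, a_1 = -2 (apply the recurrence for n = 0, 1, 2, 3): a_0 = 2, a_1 = -2, a_2 = -10, a_3 = 8/3, a_4 = 0, a_5 = 28/15.

a_(n+2) = (3 n(n-1) + 2 n - 10) / ((n+1)(n+2)) * a_n; check: a_0 = 2, a_1 = -2, a_2 = -10, a_3 = 8/3, a_4 = 0, a_5 = 28/15


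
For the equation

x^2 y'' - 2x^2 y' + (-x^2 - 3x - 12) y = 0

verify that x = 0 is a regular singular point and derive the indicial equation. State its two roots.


Divide by x^2 to reach normal form y'' + P_1(x) y' + P_2(x) y = 0 with P_1(x) = -2 and P_2(x) = -1 - 3/x - 12/x^2.
x = 0 is a singular point because the y-coefficient -1 - 3/x - 12/x^2 has a pole at x = 0.
It is a regular singular point because x P_1(x) = p(x) = -2x and x^2 P_2(x) = q(x) = -x^2 - 3x - 12 are polynomials, hence analytic at x = 0.
p(0) = 0,  q(0) = -12.
Indicial equation: r(r-1) + p(0) r + q(0) = 0, i.e. r^2 + (p(0) - 1) r + q(0) = 0, i.e. r^2 - 1 r - 12 = 0.
Discriminant: (-1)^2 - 4(-12) = 49, so r = (1 ± 7)/2.
Solving: r_1 = 4, r_2 = -3.

indicial: r^2 - 1 r - 12 = 0; roots r_1 = 4, r_2 = -3


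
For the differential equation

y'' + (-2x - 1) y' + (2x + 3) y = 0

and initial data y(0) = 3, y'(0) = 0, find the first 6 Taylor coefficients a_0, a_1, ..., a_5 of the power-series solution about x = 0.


Ansatz: y(x) = sum_{n>=0} a_n x^n, so y'(x) = sum_{n>=1} n a_n x^(n-1) and y''(x) = sum_{n>=2} n(n-1) a_n x^(n-2).
Substitute into P(x) y'' + Q(x) y' + R(x) y = 0 with P(x) = 1, Q(x) = -2x - 1, R(x) = 2x + 3, and match powers of x.
Initial conditions: a_0 = 3, a_1 = 0.
Setting the coefficient of each power of x to zero and solving order by order (substituting the coefficients already found):
  x^0: 2 a_2 - a_1 + 3 a_0 = 0  ->  2 a_2 = a_1 - 3 a_0 = -9  ->  a_2 = -9/2
  x^1: 6 a_3 - 2 a_2 + a_1 + 2 a_0 = 0  ->  6 a_3 = 2 a_2 - a_1 - 2 a_0 = -15  ->  a_3 = -5/2
  x^2: 12 a_4 - 3 a_3 - a_2 + 2 a_1 = 0  ->  12 a_4 = 3 a_3 + a_2 - 2 a_1 = -12  ->  a_4 = -1
  x^3: 20 a_5 - 4 a_4 - 3 a_3 + 2 a_2 = 0  ->  20 a_5 = 4 a_4 + 3 a_3 - 2 a_2 = -5/2  ->  a_5 = -1/8
Truncated series: y(x) = 3 - (9/2) x^2 - (5/2) x^3 - x^4 - (1/8) x^5 + O(x^6).

a_0 = 3; a_1 = 0; a_2 = -9/2; a_3 = -5/2; a_4 = -1; a_5 = -1/8


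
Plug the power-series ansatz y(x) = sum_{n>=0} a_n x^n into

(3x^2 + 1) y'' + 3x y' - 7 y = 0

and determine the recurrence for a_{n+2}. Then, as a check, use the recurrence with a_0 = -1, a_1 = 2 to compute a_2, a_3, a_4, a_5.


Substitute y = sum_n a_n x^n.
(1 + 3 x^2) y'' contributes (n+2)(n+1) a_{n+2} + 3 n(n-1) a_n at x^n.
3 x y'(x) contributes 3 n a_n at x^n.
-7 y(x) contributes -7 a_n at x^n.
Matching x^n: (n+2)(n+1) a_{n+2} + (3 n(n-1) + 3 n - 7) a_n = 0.
Thus a_{n+2} = (-3 n(n-1) - 3 n + 7) / ((n+1)(n+2)) * a_n.

Check with a_0 = -1, a_1 = 2 (apply the recurrence for n = 0, 1, 2, 3): a_0 = -1, a_1 = 2, a_2 = -7/2, a_3 = 4/3, a_4 = 35/24, a_5 = -4/3.

a_(n+2) = (-3 n(n-1) - 3 n + 7) / ((n+1)(n+2)) * a_n; check: a_0 = -1, a_1 = 2, a_2 = -7/2, a_3 = 4/3, a_4 = 35/24, a_5 = -4/3


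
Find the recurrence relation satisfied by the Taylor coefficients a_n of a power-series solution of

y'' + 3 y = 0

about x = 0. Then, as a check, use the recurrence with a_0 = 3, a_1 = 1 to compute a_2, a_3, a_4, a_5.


Substitute y = sum_n a_n x^n into y'' + (const) y = 0.
y''(x) = sum_{n>=0} (n+2)(n+1) a_{n+2} x^n.
The ODE becomes sum_n [(n+2)(n+1) a_{n+2} + 3 a_n] x^n = 0.
Setting each coefficient to zero gives the recurrence:
  (n+2)(n+1) a_{n+2} + 3 a_n = 0,
  a_{n+2} = -3 / ((n+1)(n+2)) a_n.

Check with a_0 = 3, a_1 = 1 (apply the recurrence for n = 0, 1, 2, 3): a_0 = 3, a_1 = 1, a_2 = -9/2, a_3 = -1/2, a_4 = 9/8, a_5 = 3/40.

a_{n+2} = -3/((n+1)(n+2)) * a_n; check: a_0 = 3, a_1 = 1, a_2 = -9/2, a_3 = -1/2, a_4 = 9/8, a_5 = 3/40


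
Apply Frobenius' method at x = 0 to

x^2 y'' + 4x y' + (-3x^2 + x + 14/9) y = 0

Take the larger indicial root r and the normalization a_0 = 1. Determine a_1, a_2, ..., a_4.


Write in Frobenius form y'' + (p(x)/x) y' + (q(x)/x^2) y = 0:
  p(x) = 4,  q(x) = -3x^2 + x + 14/9.
Indicial equation: r(r-1) + (4) r + (14/9) = 0 -> roots r_1 = -2/3, r_2 = -7/3.
Take r = r_1 = -2/3. Let y(x) = x^r sum_{n>=0} a_n x^n with a_0 = 1.
Substitute y = x^r sum a_n x^n and match x^{r+n}. The recurrence is
  D(n) a_n + 1 a_{n-1} - 3 a_{n-2} = 0,  where D(n) = (r+n)(r+n-1) + (4)(r+n) + (14/9).
  a_n = [-1 a_{n-1} + 3 a_{n-2}] / D(n).
Since the indicial polynomial factors as (r - r_1)(r - r_2), D(n) = (r_1 + n - r_1)(r_1 + n - r_2) = n(n + 5/3).
Evaluating step by step (a_0 = 1):
  n = 1: D(1) = 1(1 + 5/3) = 8/3; numerator = -1(1) = -1; a_1 = (-1)/(8/3) = -3/8
  n = 2: D(2) = 2(2 + 5/3) = 22/3; numerator = -1(-3/8) + 3(1) = 27/8; a_2 = (27/8)/(22/3) = 81/176
  n = 3: D(3) = 3(3 + 5/3) = 14; numerator = -1(81/176) + 3(-3/8) = -279/176; a_3 = (-279/176)/(14) = -279/2464
  n = 4: D(4) = 4(4 + 5/3) = 68/3; numerator = -1(-279/2464) + 3(81/176) = 3681/2464; a_4 = (3681/2464)/(68/3) = 11043/167552

r = -2/3; a_0 = 1; a_1 = -3/8; a_2 = 81/176; a_3 = -279/2464; a_4 = 11043/167552


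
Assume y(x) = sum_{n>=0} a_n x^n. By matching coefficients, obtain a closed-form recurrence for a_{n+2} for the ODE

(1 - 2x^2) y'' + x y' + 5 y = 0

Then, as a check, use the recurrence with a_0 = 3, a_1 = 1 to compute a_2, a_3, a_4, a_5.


Substitute y = sum_n a_n x^n.
(1 - 2 x^2) y'' contributes (n+2)(n+1) a_{n+2} - 2 n(n-1) a_n at x^n.
x y'(x) contributes n a_n at x^n.
5 y(x) contributes 5 a_n at x^n.
Matching x^n: (n+2)(n+1) a_{n+2} + (-2 n(n-1) + n + 5) a_n = 0.
Thus a_{n+2} = (2 n(n-1) - n - 5) / ((n+1)(n+2)) * a_n.

Check with a_0 = 3, a_1 = 1 (apply the recurrence for n = 0, 1, 2, 3): a_0 = 3, a_1 = 1, a_2 = -15/2, a_3 = -1, a_4 = 15/8, a_5 = -1/5.

a_(n+2) = (2 n(n-1) - n - 5) / ((n+1)(n+2)) * a_n; check: a_0 = 3, a_1 = 1, a_2 = -15/2, a_3 = -1, a_4 = 15/8, a_5 = -1/5


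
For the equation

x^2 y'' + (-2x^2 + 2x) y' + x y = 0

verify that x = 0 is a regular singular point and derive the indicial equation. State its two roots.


Divide by x^2 to reach normal form y'' + P_1(x) y' + P_2(x) y = 0 with P_1(x) = -2 + 2/x and P_2(x) = 1/x.
x = 0 is a singular point because the y'-coefficient -2 + 2/x has a pole at x = 0 and the y-coefficient 1/x has a pole at x = 0.
It is a regular singular point because x P_1(x) = p(x) = 2 - 2x and x^2 P_2(x) = q(x) = x are polynomials, hence analytic at x = 0.
p(0) = 2,  q(0) = 0.
Indicial equation: r(r-1) + p(0) r + q(0) = 0, i.e. r^2 + (p(0) - 1) r + q(0) = 0, i.e. r^2 + 1 r = 0.
Discriminant: (1)^2 - 4(0) = 1, so r = (-1 ± 1)/2.
Solving: r_1 = 0, r_2 = -1.

indicial: r^2 + 1 r = 0; roots r_1 = 0, r_2 = -1


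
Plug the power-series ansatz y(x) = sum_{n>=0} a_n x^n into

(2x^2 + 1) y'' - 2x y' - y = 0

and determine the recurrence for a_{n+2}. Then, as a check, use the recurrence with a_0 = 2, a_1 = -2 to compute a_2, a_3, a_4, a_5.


Substitute y = sum_n a_n x^n.
(1 + 2 x^2) y'' contributes (n+2)(n+1) a_{n+2} + 2 n(n-1) a_n at x^n.
-2 x y'(x) contributes -2 n a_n at x^n.
-y(x) contributes -1 a_n at x^n.
Matching x^n: (n+2)(n+1) a_{n+2} + (2 n(n-1) - 2 n - 1) a_n = 0.
Thus a_{n+2} = (-2 n(n-1) + 2 n + 1) / ((n+1)(n+2)) * a_n.

Check with a_0 = 2, a_1 = -2 (apply the recurrence for n = 0, 1, 2, 3): a_0 = 2, a_1 = -2, a_2 = 1, a_3 = -1, a_4 = 1/12, a_5 = 1/4.

a_(n+2) = (-2 n(n-1) + 2 n + 1) / ((n+1)(n+2)) * a_n; check: a_0 = 2, a_1 = -2, a_2 = 1, a_3 = -1, a_4 = 1/12, a_5 = 1/4


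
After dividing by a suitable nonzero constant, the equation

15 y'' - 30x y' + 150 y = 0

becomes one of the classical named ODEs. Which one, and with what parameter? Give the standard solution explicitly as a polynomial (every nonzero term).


All three coefficients share the factor 15; dividing through by 15 gives  y'' - 2x y' + 10 y = 0.
This matches the Hermite equation y'' - 2x y' + 2n y = 0 with 2n = 10, so n = 5; the polynomial solution is H_5(x).
With y = sum_k a_k x^k, matching x^k gives (k+2)(k+1) a_{k+2} = 2(k - n) a_k = 2(k - 5) a_k. The right side vanishes at k = 5, so the series with the parity of 5 terminates at degree 5.
Standard normalization: leading coefficient of H_n is 2^n, so a_5 = 2^5 = 32. Work downward with a_k = (k+1)(k+2) a_{k+2} / (2(k - n)):
  a_3 = (4)(5)(32) / (2(3 - 5)) = 640/(-4) = -160
  a_1 = (2)(3)(-160) / (2(1 - 5)) = -960/(-8) = 120
Hence H_5(x) = 32 x^5 - 160 x^3 + 120 x.

H_5(x); series = 32 x^5 - 160 x^3 + 120 x


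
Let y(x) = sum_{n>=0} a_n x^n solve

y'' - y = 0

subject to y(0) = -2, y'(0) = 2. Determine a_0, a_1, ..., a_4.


Ansatz: y(x) = sum_{n>=0} a_n x^n, so y'(x) = sum_{n>=1} n a_n x^(n-1) and y''(x) = sum_{n>=2} n(n-1) a_n x^(n-2).
Substitute into P(x) y'' + Q(x) y' + R(x) y = 0 with P(x) = 1, Q(x) = 0, R(x) = -1, and match powers of x.
Initial conditions: a_0 = -2, a_1 = 2.
Setting the coefficient of each power of x to zero and solving order by order (substituting the coefficients already found):
  x^0: 2 a_2 - a_0 = 0  ->  2 a_2 = a_0 = -2  ->  a_2 = -1
  x^1: 6 a_3 - a_1 = 0  ->  6 a_3 = a_1 = 2  ->  a_3 = 1/3
  x^2: 12 a_4 - a_2 = 0  ->  12 a_4 = a_2 = -1  ->  a_4 = -1/12
Truncated series: y(x) = -2 + 2 x - x^2 + (1/3) x^3 - (1/12) x^4 + O(x^5).

a_0 = -2; a_1 = 2; a_2 = -1; a_3 = 1/3; a_4 = -1/12


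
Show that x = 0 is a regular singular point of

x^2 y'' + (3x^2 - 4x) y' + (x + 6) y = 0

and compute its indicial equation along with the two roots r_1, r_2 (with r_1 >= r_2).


Divide by x^2 to reach normal form y'' + P_1(x) y' + P_2(x) y = 0 with P_1(x) = 3 - 4/x and P_2(x) = 1/x + 6/x^2.
x = 0 is a singular point because the y'-coefficient 3 - 4/x has a pole at x = 0 and the y-coefficient 1/x + 6/x^2 has a pole at x = 0.
It is a regular singular point because x P_1(x) = p(x) = 3x - 4 and x^2 P_2(x) = q(x) = x + 6 are polynomials, hence analytic at x = 0.
p(0) = -4,  q(0) = 6.
Indicial equation: r(r-1) + p(0) r + q(0) = 0, i.e. r^2 + (p(0) - 1) r + q(0) = 0, i.e. r^2 - 5 r + 6 = 0.
Discriminant: (-5)^2 - 4(6) = 1, so r = (5 ± 1)/2.
Solving: r_1 = 3, r_2 = 2.

indicial: r^2 - 5 r + 6 = 0; roots r_1 = 3, r_2 = 2


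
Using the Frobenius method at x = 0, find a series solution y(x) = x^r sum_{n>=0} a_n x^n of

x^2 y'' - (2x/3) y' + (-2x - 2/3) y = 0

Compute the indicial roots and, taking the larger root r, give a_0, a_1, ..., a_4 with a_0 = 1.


Write in Frobenius form y'' + (p(x)/x) y' + (q(x)/x^2) y = 0:
  p(x) = -2/3,  q(x) = -2x - 2/3.
Indicial equation: r(r-1) + (-2/3) r + (-2/3) = 0 -> roots r_1 = 2, r_2 = -1/3.
Take r = r_1 = 2. Let y(x) = x^r sum_{n>=0} a_n x^n with a_0 = 1.
Substitute y = x^r sum a_n x^n and match x^{r+n}. The recurrence is
  D(n) a_n - 2 a_{n-1} = 0,  where D(n) = (r+n)(r+n-1) + (-2/3)(r+n) + (-2/3).
  a_n = 2 / D(n) * a_{n-1}.
Since the indicial polynomial factors as (r - r_1)(r - r_2), D(n) = (r_1 + n - r_1)(r_1 + n - r_2) = n(n + 7/3).
Evaluating step by step (a_0 = 1):
  n = 1: D(1) = 1(1 + 7/3) = 10/3; numerator = 2(1) = 2; a_1 = (2)/(10/3) = 3/5
  n = 2: D(2) = 2(2 + 7/3) = 26/3; numerator = 2(3/5) = 6/5; a_2 = (6/5)/(26/3) = 9/65
  n = 3: D(3) = 3(3 + 7/3) = 16; numerator = 2(9/65) = 18/65; a_3 = (18/65)/(16) = 9/520
  n = 4: D(4) = 4(4 + 7/3) = 76/3; numerator = 2(9/520) = 9/260; a_4 = (9/260)/(76/3) = 27/19760

r = 2; a_0 = 1; a_1 = 3/5; a_2 = 9/65; a_3 = 9/520; a_4 = 27/19760


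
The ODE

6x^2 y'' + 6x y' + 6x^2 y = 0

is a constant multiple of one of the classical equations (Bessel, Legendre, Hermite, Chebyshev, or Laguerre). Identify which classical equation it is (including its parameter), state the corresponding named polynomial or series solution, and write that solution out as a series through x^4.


All three coefficients share the factor 6; dividing through by 6 gives  x^2 y'' + x y' + x^2 y = 0.
This matches the Bessel equation x^2 y'' + x y' + (x^2 - nu^2) y = 0 with nu^2 = 0, so nu = 0; the solution bounded at x = 0 is J_0(x).
Frobenius at x = 0: indicial roots ±nu; for r = nu the recurrence k(k + 2nu) c_k = -c_{k-2} gives the standard series J_nu(x) = sum_{k>=0} (-1)^k / (k! (k+nu)!) (x/2)^(2k+nu). Evaluate the first 3 terms:
  k = 0: (-1)^0 / (0! * 0! * 2^0) x^0 = 1/(1*1*1) x^0 = (1) x^0
  k = 1: (-1)^1 / (1! * 1! * 2^2) x^2 = -1/(1*1*4) x^2 = (-1/4) x^2
  k = 2: (-1)^2 / (2! * 2! * 2^4) x^4 = 1/(2*2*16) x^4 = (1/64) x^4
Hence J_0(x) = x^4/64 - x^2/4 + 1 + ....

J_0(x); series = x^4/64 - x^2/4 + 1


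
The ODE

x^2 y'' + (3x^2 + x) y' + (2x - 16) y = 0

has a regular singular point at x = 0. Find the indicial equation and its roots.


Divide by x^2 to reach normal form y'' + P_1(x) y' + P_2(x) y = 0 with P_1(x) = 3 + 1/x and P_2(x) = 2/x - 16/x^2.
x = 0 is a singular point because the y'-coefficient 3 + 1/x has a pole at x = 0 and the y-coefficient 2/x - 16/x^2 has a pole at x = 0.
It is a regular singular point because x P_1(x) = p(x) = 3x + 1 and x^2 P_2(x) = q(x) = 2x - 16 are polynomials, hence analytic at x = 0.
p(0) = 1,  q(0) = -16.
Indicial equation: r(r-1) + p(0) r + q(0) = 0, i.e. r^2 + (p(0) - 1) r + q(0) = 0, i.e. r^2 - 16 = 0.
Discriminant: (0)^2 - 4(-16) = 64, so r = (0 ± 8)/2.
Solving: r_1 = 4, r_2 = -4.

indicial: r^2 - 16 = 0; roots r_1 = 4, r_2 = -4


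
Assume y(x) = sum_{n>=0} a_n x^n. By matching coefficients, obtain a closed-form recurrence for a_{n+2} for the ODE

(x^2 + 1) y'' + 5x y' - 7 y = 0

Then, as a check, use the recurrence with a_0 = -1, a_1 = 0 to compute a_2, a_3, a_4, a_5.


Substitute y = sum_n a_n x^n.
(1 + 1 x^2) y'' contributes (n+2)(n+1) a_{n+2} + n(n-1) a_n at x^n.
5 x y'(x) contributes 5 n a_n at x^n.
-7 y(x) contributes -7 a_n at x^n.
Matching x^n: (n+2)(n+1) a_{n+2} + (n(n-1) + 5 n - 7) a_n = 0.
Thus a_{n+2} = (-n(n-1) - 5 n + 7) / ((n+1)(n+2)) * a_n.

Check with a_0 = -1, a_1 = 0 (apply the recurrence for n = 0, 1, 2, 3): a_0 = -1, a_1 = 0, a_2 = -7/2, a_3 = 0, a_4 = 35/24, a_5 = 0.

a_(n+2) = (-n(n-1) - 5 n + 7) / ((n+1)(n+2)) * a_n; check: a_0 = -1, a_1 = 0, a_2 = -7/2, a_3 = 0, a_4 = 35/24, a_5 = 0


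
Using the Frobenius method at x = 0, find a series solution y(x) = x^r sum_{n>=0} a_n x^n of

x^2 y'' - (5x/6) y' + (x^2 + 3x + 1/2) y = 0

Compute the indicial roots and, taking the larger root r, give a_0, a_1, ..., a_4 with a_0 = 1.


Write in Frobenius form y'' + (p(x)/x) y' + (q(x)/x^2) y = 0:
  p(x) = -5/6,  q(x) = x^2 + 3x + 1/2.
Indicial equation: r(r-1) + (-5/6) r + (1/2) = 0 -> roots r_1 = 3/2, r_2 = 1/3.
Take r = r_1 = 3/2. Let y(x) = x^r sum_{n>=0} a_n x^n with a_0 = 1.
Substitute y = x^r sum a_n x^n and match x^{r+n}. The recurrence is
  D(n) a_n + 3 a_{n-1} + 1 a_{n-2} = 0,  where D(n) = (r+n)(r+n-1) + (-5/6)(r+n) + (1/2).
  a_n = [-3 a_{n-1} - 1 a_{n-2}] / D(n).
Since the indicial polynomial factors as (r - r_1)(r - r_2), D(n) = (r_1 + n - r_1)(r_1 + n - r_2) = n(n + 7/6).
Evaluating step by step (a_0 = 1):
  n = 1: D(1) = 1(1 + 7/6) = 13/6; numerator = -3(1) = -3; a_1 = (-3)/(13/6) = -18/13
  n = 2: D(2) = 2(2 + 7/6) = 19/3; numerator = -3(-18/13) - 1(1) = 41/13; a_2 = (41/13)/(19/3) = 123/247
  n = 3: D(3) = 3(3 + 7/6) = 25/2; numerator = -3(123/247) - 1(-18/13) = -27/247; a_3 = (-27/247)/(25/2) = -54/6175
  n = 4: D(4) = 4(4 + 7/6) = 62/3; numerator = -3(-54/6175) - 1(123/247) = -2913/6175; a_4 = (-2913/6175)/(62/3) = -8739/382850

r = 3/2; a_0 = 1; a_1 = -18/13; a_2 = 123/247; a_3 = -54/6175; a_4 = -8739/382850


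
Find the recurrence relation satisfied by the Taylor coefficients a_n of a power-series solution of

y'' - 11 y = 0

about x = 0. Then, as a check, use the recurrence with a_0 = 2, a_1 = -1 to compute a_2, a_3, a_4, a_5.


Substitute y = sum_n a_n x^n into y'' + (const) y = 0.
y''(x) = sum_{n>=0} (n+2)(n+1) a_{n+2} x^n.
The ODE becomes sum_n [(n+2)(n+1) a_{n+2} - 11 a_n] x^n = 0.
Setting each coefficient to zero gives the recurrence:
  (n+2)(n+1) a_{n+2} - 11 a_n = 0,
  a_{n+2} = 11 / ((n+1)(n+2)) a_n.

Check with a_0 = 2, a_1 = -1 (apply the recurrence for n = 0, 1, 2, 3): a_0 = 2, a_1 = -1, a_2 = 11, a_3 = -11/6, a_4 = 121/12, a_5 = -121/120.

a_{n+2} = 11/((n+1)(n+2)) * a_n; check: a_0 = 2, a_1 = -1, a_2 = 11, a_3 = -11/6, a_4 = 121/12, a_5 = -121/120


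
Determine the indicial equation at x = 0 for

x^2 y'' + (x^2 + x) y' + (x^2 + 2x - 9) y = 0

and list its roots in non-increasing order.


Divide by x^2 to reach normal form y'' + P_1(x) y' + P_2(x) y = 0 with P_1(x) = 1 + 1/x and P_2(x) = 1 + 2/x - 9/x^2.
x = 0 is a singular point because the y'-coefficient 1 + 1/x has a pole at x = 0 and the y-coefficient 1 + 2/x - 9/x^2 has a pole at x = 0.
It is a regular singular point because x P_1(x) = p(x) = x + 1 and x^2 P_2(x) = q(x) = x^2 + 2x - 9 are polynomials, hence analytic at x = 0.
p(0) = 1,  q(0) = -9.
Indicial equation: r(r-1) + p(0) r + q(0) = 0, i.e. r^2 + (p(0) - 1) r + q(0) = 0, i.e. r^2 - 9 = 0.
Discriminant: (0)^2 - 4(-9) = 36, so r = (0 ± 6)/2.
Solving: r_1 = 3, r_2 = -3.

indicial: r^2 - 9 = 0; roots r_1 = 3, r_2 = -3
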